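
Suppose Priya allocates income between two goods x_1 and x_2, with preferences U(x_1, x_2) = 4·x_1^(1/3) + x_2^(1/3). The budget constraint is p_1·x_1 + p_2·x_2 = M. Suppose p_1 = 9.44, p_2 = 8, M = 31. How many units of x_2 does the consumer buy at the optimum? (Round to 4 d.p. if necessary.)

x_2* = 0.4633

Substitute x_2 = (x_2/x_1)·x_1 into the budget: x_1* = M/(p_1 + p_2·(x_2/x_1)).
Numerically x_2/x_1 = 0.160226, so x_1* = 31/(9.44 + 8·0.160226) = 2.8913 and x_2* = 0.160226·2.8913 = 0.4633.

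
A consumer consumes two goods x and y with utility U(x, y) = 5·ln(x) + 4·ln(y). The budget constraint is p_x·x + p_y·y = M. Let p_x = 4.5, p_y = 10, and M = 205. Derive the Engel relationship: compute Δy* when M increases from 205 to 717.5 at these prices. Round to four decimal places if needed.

Demand: x*(p_x,p_y,M) = 5/9·M/p_x and y* = 4/9·M/p_y.
At p_x=4.5, p_y=10, M=205: y* = 4/9·205/10 = 9.1111.
At M' = 717.5: y* = 31.8889. Change: 31.8889 − 9.1111 = 22.7778.

Δy* = 22.7778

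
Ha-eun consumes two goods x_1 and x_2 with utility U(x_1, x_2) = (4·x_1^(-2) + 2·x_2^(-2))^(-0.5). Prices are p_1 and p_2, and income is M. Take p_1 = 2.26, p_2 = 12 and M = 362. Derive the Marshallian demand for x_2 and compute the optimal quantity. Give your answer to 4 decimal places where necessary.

x_2* = 21.3348

With the ratio pinned down, the budget gives x_1* = M/(p_1 + p_2·(x_2/x_1)) and x_2* = (x_2/x_1)·x_1*.
Numerically x_2/x_1 = 0.454952, so x_1* = 362/(2.26 + 12·0.454952) = 46.8947 and x_2* = 0.454952·46.8947 = 21.3348.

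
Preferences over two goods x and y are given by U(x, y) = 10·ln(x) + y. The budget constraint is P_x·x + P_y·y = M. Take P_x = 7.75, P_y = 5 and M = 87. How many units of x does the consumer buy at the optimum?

x* = 6.4516

So x*(P_x,P_y) = 10·P_y/P_x, independent of income; and y* = (M − 10·P_y)/P_y.
At the given prices: x* = 10·5/7.75 = 6.4516.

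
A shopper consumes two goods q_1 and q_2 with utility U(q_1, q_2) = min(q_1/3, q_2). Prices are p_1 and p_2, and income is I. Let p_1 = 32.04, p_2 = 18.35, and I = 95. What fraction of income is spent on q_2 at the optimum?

share on q_2 = 0.1603

With perfect complements, no substitution: consume in ratio q_1:q_2 = 3:1.
Budget: p_1·q_1 + p_2·(1/3)·q_1 = I, so (3·p_1 + p_2)·q_1 = 3·I.
Demand: q_1*(p_1,p_2,I) = 3·I/(3·p_1 + p_2), q_2* = I/(3·p_1 + p_2).
Here 3·32.04 + 18.35 = 114.47, giving q_1* = 2.4897 and q_2* = 0.8299.
Expenditure on q_2: 18.35·0.8299 = 15.2289; share = 0.1603.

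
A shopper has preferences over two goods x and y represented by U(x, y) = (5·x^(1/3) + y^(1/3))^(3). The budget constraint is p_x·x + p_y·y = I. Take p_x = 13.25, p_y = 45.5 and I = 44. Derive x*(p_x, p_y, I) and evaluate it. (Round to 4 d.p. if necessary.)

MU_x ∝ 5·x^(-2/3), MU_y ∝ y^(-2/3), so MRS = 5·(y/x)^(2/3) = p_x/p_y.
Solve for the ratio: y/x = [(1/5)·p_x/p_y]^(1.5).
Substitute y = (y/x)·x into the budget: x* = I/(p_x + p_y·(y/x)).
Numerically y/x = 0.014056, so x* = 44/(13.25 + 45.5·0.014056) = 3.1679.

x* = 3.1679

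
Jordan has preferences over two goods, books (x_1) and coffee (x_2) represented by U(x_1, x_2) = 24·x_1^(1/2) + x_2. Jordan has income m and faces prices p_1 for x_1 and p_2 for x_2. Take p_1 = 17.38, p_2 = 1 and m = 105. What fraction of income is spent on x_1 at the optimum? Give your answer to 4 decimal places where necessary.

share on x_1 = 0.0789

Thus x_1* = (12·p_2/p_1)² — independent of m — with the rest of income spent on x_2.
Plugging in: x_1* = (12·1/17.38)² = 0.4767, x_2* = 96.7146.
Expenditure on x_1: 17.38·0.4767 = 8.2854; share = 0.0789.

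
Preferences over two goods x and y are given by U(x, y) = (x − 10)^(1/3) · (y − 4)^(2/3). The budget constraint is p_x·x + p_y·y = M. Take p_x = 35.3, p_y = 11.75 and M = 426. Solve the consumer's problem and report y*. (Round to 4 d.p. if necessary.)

MRS = (1/2)·(y−4)/(x−10). Tangency with p_x/p_y gives y−4 = 2·(p_x/p_y)·(x−10).
Substituting into the budget: x* = 10 + 1/3·(M − 10·p_x − 4·p_y)/p_x, and y* = 4 + 2/3·(…)/p_y.
Discretionary income = 426 − 10·35.3 − 4·11.75 = 26; y* = 4 + 2/3·26/11.75 = 5.4752.

y* = 5.4752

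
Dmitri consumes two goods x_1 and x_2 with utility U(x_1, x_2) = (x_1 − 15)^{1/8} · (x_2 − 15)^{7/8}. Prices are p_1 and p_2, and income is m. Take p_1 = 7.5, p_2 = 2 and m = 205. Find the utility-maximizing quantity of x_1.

Let x_1' = x_1−15, x_2' = x_2−15. MRS = (1/7)·x_2'/x_1' = p_1/p_2.
After buying the subsistence bundle (15, 15), a share 0.125 of the remaining income goes to x_1: x_1* = 15 + 0.125·(m − 15p_1 − 15p_2)/p_1.
Discretionary income = 205 − 15·7.5 − 15·2 = 62.5; x_1* = 15 + 0.125·62.5/7.5 = 16.0417.

x_1* = 16.0417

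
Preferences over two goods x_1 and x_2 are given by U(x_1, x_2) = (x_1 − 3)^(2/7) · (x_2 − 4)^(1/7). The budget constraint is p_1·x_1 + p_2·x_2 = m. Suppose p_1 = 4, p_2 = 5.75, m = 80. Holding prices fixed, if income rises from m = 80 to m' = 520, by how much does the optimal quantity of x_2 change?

Δx_2* = 25.5072

This is Cobb-Douglas in (x_1−3, x_2−4): tangency gives 2/7·p_2·(x_2−4) = 1/7·p_1·(x_1−3).
Substituting into the budget: x_1* = 3 + 2/3·(m − 3·p_1 − 4·p_2)/p_1, and x_2* = 4 + 1/3·(…)/p_2.
Discretionary income = 80 − 3·4 − 4·5.75 = 45; x_2* = 4 + 1/3·45/5.75 = 6.6087.
At m' = 520: x_2* = 32.1159. Change: 32.1159 − 6.6087 = 25.5072.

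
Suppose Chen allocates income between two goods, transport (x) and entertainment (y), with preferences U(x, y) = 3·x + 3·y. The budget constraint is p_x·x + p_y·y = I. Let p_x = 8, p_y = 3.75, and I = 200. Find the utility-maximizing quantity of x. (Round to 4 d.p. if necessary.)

y gives more utility per dollar, so spend all income on y: y* = I/p_y, x* = 0.
Numerically: x* = 0, y* = 53.3333.

x* = 0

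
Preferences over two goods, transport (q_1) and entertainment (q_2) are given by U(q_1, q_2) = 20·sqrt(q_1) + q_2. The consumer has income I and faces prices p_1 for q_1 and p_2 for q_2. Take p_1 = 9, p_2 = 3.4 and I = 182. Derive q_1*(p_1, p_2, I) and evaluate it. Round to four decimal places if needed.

Solve: √q_1 = 10·p_2/p_1, so q_1*(p_1,p_2) = (10·p_2/p_1)², and q_2* = (I − p_1·q_1*)/p_2.
Plugging in: q_1* = (10·3.4/9)² = 14.2716.

q_1* = 14.2716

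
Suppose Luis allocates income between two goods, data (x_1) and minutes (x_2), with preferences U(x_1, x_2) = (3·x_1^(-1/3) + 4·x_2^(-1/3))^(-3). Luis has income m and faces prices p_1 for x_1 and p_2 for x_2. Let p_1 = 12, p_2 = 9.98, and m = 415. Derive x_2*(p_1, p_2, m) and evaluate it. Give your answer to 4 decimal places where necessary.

Substitute x_2 = (x_2/x_1)·x_1 into the budget: x_1* = m/(p_1 + p_2·(x_2/x_1)).
Numerically x_2/x_1 = 1.424761, so x_1* = 415/(12 + 9.98·1.424761) = 15.8281 and x_2* = 1.424761·15.8281 = 22.5513.

x_2* = 22.5513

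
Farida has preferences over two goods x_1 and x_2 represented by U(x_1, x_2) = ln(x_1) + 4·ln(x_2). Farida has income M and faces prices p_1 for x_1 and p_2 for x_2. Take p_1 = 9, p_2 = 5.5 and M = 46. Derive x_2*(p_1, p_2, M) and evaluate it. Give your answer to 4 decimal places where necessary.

x_2* = 6.6909

The MRS is (1/4)·x_2/x_1. Set MRS = p_1/p_2.
Rearranging, p_2·x_2 = 4·p_1·x_1. Substituting into the budget gives p_1·x_1·(1 + 4) = M.
Demand: x_1*(p_1,p_2,M) = 0.2·M/p_1 and x_2* = 0.8·M/p_2.
At p_1=9, p_2=5.5, M=46: x_2* = 0.8·46/5.5 = 6.6909.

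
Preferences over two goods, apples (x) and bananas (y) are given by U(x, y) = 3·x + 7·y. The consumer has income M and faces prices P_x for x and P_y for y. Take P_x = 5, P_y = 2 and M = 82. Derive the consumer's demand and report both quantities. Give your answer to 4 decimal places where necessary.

Linear utility — the consumer picks whichever good has higher MU/price: 3/5 = 0.6 vs 7/2 = 3.5.
y gives more utility per dollar, so spend all income on y: y* = M/P_y, x* = 0.
Numerically: x* = 0, y* = 41.

x* = 0, y* = 41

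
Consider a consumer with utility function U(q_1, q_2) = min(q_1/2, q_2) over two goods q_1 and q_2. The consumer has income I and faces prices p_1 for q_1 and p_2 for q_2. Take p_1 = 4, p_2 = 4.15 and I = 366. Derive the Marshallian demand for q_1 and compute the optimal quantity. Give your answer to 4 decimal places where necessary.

With perfect complements, no substitution: consume in ratio q_1:q_2 = 2:1.
Budget: p_1·q_1 + p_2·(1/2)·q_1 = I, so (2·p_1 + p_2)·q_1 = 2·I.
Demand: q_1*(p_1,p_2,I) = 2·I/(2·p_1 + p_2), q_2* = I/(2·p_1 + p_2).
Here 2·4 + 4.15 = 12.15, giving q_1* = 60.2469.

q_1* = 60.2469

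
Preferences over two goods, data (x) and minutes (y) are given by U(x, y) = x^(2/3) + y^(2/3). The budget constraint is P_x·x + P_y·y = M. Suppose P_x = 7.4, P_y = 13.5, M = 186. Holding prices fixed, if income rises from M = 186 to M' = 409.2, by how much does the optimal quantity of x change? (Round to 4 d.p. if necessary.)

Δx* = 23.1933

MRS = MU_x/MU_y = (y/x)^(1/3). Set equal to P_x/P_y.
Hence y/x = (P_x/P_y)^(1/(1/3)), i.e. raised to the 3 power.
Substitute y = (y/x)·x into the budget: x* = M/(P_x + P_y·(y/x)).
Numerically y/x = 0.1647, so x* = 186/(7.4 + 13.5·0.1647) = 19.3278.
At M' = 409.2: x* = 42.5211. Change: 42.5211 − 19.3278 = 23.1933.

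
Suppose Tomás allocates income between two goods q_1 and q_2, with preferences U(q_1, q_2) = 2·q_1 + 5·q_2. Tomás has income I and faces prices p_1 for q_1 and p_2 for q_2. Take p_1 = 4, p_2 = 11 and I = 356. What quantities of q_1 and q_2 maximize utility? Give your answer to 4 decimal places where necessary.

q_1* = 89, q_2* = 0

q_1 gives more utility per dollar, so spend all income on q_1: q_1* = I/p_1, q_2* = 0.
Numerically: q_1* = 89, q_2* = 0.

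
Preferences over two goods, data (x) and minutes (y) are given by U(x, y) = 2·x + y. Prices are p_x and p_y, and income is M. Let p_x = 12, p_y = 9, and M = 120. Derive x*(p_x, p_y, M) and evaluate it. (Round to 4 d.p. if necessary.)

x* = 10

Linear utility — the consumer picks whichever good has higher MU/price: 2/12 = 0.1667 vs 1/9 = 0.1111.
x gives more utility per dollar, so spend all income on x: x* = M/p_x, y* = 0.
Numerically: x* = 10, y* = 0.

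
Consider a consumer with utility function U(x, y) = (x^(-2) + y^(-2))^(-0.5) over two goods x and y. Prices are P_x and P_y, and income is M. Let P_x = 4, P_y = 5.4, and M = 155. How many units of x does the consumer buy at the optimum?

x* = 17.4433

MU_x ∝ x^(-3), MU_y ∝ y^(-3), so MRS = (y/x)^(3) = P_x/P_y.
Solve for the ratio: y/x = [P_x/P_y]^(1/3).
Substitute y = (y/x)·x into the budget: x* = M/(P_x + P_y·(y/x)).
Numerically y/x = 0.904806, so x* = 155/(4 + 5.4·0.904806) = 17.4433.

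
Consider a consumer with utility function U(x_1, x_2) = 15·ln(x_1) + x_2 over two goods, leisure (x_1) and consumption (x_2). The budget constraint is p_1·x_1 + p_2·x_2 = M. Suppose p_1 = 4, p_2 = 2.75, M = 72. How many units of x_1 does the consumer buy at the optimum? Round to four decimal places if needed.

x_1* = 10.3125

MU_x_1 = 15/x_1, MU_x_2 = 1. Tangency: 15/x_1 = p_1/p_2.
So x_1*(p_1,p_2) = 15·p_2/p_1, independent of income; and x_2* = (M − 15·p_2)/p_2.
At the given prices: x_1* = 15·2.75/4 = 10.3125.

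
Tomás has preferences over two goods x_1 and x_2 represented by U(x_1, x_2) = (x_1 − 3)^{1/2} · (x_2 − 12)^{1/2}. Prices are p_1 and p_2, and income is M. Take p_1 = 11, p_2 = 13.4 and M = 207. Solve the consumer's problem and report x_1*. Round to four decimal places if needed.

This is Cobb-Douglas in (x_1−3, x_2−12): tangency gives 0.5·p_2·(x_2−12) = 0.5·p_1·(x_1−3).
After buying the subsistence bundle (3, 12), a share 0.5 of the remaining income goes to x_1: x_1* = 3 + 0.5·(M − 3p_1 − 12p_2)/p_1.
Discretionary income = 207 − 3·11 − 12·13.4 = 13.2; x_1* = 3 + 0.5·13.2/11 = 3.6.

x_1* = 3.6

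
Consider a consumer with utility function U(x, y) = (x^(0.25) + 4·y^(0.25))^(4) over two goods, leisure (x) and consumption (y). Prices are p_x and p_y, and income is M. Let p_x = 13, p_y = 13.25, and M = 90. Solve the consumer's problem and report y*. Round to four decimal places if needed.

y* = 5.8632

MU_x ∝ x^(-0.75), MU_y ∝ 4·y^(-0.75), so MRS = (1/4)·(y/x)^(0.75) = p_x/p_y.
Solve for the ratio: y/x = [4·p_x/p_y]^(4/3).
With the ratio pinned down, the budget gives x* = M/(p_x + p_y·(y/x)) and y* = (y/x)·x*.
Numerically y/x = 6.19037, so x* = 90/(13 + 13.25·6.19037) = 0.9471 and y* = 6.19037·0.9471 = 5.8632.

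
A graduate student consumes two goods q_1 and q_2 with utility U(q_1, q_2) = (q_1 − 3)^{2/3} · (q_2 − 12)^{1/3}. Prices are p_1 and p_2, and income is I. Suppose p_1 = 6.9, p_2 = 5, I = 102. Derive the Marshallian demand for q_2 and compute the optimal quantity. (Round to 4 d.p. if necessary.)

After buying the subsistence bundle (3, 12), a share 2/3 of the remaining income goes to q_1: q_1* = 3 + 2/3·(I − 3p_1 − 12p_2)/p_1.
Discretionary income = 102 − 3·6.9 − 12·5 = 21.3; q_2* = 12 + 1/3·21.3/5 = 13.42.

q_2* = 13.42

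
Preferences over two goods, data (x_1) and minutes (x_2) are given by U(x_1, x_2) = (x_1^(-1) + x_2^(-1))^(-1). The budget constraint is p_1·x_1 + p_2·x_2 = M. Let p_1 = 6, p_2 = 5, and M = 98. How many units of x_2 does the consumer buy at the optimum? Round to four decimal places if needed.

x_2* = 9.3536

With the ratio pinned down, the budget gives x_1* = M/(p_1 + p_2·(x_2/x_1)) and x_2* = (x_2/x_1)·x_1*.
Numerically x_2/x_1 = 1.095445, so x_1* = 98/(6 + 5·1.095445) = 8.5386 and x_2* = 1.095445·8.5386 = 9.3536.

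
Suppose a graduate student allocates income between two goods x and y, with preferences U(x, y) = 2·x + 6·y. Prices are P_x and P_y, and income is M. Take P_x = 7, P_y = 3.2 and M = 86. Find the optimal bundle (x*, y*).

x* = 0, y* = 26.875

Perfect substitutes: compare marginal utility per dollar. 2/P_x vs 6/P_y → 0.2857 vs 1.875.
y gives more utility per dollar, so spend all income on y: y* = M/P_y, x* = 0.
Numerically: x* = 0, y* = 26.875.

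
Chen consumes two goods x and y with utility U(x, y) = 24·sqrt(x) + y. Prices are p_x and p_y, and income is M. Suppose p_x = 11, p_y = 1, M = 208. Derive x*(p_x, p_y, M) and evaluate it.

Utility is quasi-linear in y; the FOC for x is 12/√x = p_x/p_y.
Solve: √x = 12·p_y/p_x, so x*(p_x,p_y) = (12·p_y/p_x)², and y* = (M − p_x·x*)/p_y.
Plugging in: x* = (12·1/11)² = 1.1901.

x* = 1.1901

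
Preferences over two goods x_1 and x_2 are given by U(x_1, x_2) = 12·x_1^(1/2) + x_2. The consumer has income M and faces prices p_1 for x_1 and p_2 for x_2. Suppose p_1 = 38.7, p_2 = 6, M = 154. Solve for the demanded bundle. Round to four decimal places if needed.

x_1* = 0.8653, x_2* = 20.0853

Thus x_1* = (6·p_2/p_1)² — independent of M — with the rest of income spent on x_2.
Plugging in: x_1* = (6·6/38.7)² = 0.8653, x_2* = 20.0853.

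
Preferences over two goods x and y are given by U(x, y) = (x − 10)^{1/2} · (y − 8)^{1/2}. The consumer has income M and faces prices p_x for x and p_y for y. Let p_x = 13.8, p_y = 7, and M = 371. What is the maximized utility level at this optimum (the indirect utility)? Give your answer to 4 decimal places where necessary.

Let x' = x−10, y' = y−8. MRS = y'/x' = p_x/p_y.
After buying the subsistence bundle (10, 8), a share 0.5 of the remaining income goes to x: x* = 10 + 0.5·(M − 10p_x − 8p_y)/p_x.
Discretionary income = 371 − 10·13.8 − 8·7 = 177; x* = 10 + 0.5·177/13.8 = 16.413; y* = 8 + 0.5·177/7 = 20.6429.
Utility at the optimum: U(16.413, 20.6429) = 9.0044.

V = 9.0044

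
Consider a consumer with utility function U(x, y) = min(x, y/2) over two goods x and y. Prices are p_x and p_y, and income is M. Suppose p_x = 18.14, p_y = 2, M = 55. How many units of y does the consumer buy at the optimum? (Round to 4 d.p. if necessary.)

y* = 4.9684

With perfect complements, no substitution: consume in ratio x:y = 1:2.
Budget: p_x·x + p_y·2·x = M, so (p_x + 2·p_y)·x = M.
Demand: x*(p_x,p_y,M) = M/(p_x + 2·p_y), y* = 2·M/(p_x + 2·p_y).
Here 18.14 + 2·2 = 22.14, giving y* = 4.9684.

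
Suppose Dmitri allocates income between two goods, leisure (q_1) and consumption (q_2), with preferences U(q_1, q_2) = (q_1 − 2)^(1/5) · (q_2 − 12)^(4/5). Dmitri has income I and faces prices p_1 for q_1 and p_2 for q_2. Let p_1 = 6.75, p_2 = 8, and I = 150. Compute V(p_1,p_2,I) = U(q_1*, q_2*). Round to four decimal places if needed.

V = 3.1754

Discretionary income = 150 − 2·6.75 − 12·8 = 40.5; q_1* = 2 + 0.2·40.5/6.75 = 3.2; q_2* = 12 + 0.8·40.5/8 = 16.05.
Utility at the optimum: U(3.2, 16.05) = 3.1754.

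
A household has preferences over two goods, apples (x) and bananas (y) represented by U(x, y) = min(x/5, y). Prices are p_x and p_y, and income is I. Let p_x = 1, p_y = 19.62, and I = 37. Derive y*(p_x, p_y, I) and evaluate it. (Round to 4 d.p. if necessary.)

Here 5·1 + 19.62 = 24.62, giving y* = 1.5028.

y* = 1.5028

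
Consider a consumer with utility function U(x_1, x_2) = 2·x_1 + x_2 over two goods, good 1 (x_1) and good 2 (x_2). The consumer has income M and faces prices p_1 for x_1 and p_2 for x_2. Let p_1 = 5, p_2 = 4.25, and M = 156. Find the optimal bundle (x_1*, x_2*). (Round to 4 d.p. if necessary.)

x_1* = 31.2, x_2* = 0

Linear utility — the consumer picks whichever good has higher MU/price: 2/5 = 0.4 vs 1/4.25 = 0.2353.
x_1 gives more utility per dollar, so spend all income on x_1: x_1* = M/p_1, x_2* = 0.
Numerically: x_1* = 31.2, x_2* = 0.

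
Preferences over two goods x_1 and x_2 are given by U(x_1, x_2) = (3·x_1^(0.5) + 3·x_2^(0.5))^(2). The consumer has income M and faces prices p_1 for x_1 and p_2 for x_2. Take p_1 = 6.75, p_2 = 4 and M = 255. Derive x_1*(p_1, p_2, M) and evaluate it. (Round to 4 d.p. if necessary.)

x_1* = 14.0568

With the ratio pinned down, the budget gives x_1* = M/(p_1 + p_2·(x_2/x_1)) and x_2* = (x_2/x_1)·x_1*.
Numerically x_2/x_1 = 2.847656, so x_1* = 255/(6.75 + 4·2.847656) = 14.0568.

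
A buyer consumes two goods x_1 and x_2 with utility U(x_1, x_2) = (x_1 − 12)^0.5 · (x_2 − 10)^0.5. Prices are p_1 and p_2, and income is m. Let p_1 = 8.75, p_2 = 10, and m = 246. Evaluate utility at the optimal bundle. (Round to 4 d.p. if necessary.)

This is Cobb-Douglas in (x_1−12, x_2−10): tangency gives 0.5·p_2·(x_2−10) = 0.5·p_1·(x_1−12).
After buying the subsistence bundle (12, 10), a share 0.5 of the remaining income goes to x_1: x_1* = 12 + 0.5·(m − 12p_1 − 10p_2)/p_1.
Discretionary income = 246 − 12·8.75 − 10·10 = 41; x_1* = 12 + 0.5·41/8.75 = 14.3429; x_2* = 10 + 0.5·41/10 = 12.05.
Utility at the optimum: U(14.3429, 12.05) = 2.1915.

V = 2.1915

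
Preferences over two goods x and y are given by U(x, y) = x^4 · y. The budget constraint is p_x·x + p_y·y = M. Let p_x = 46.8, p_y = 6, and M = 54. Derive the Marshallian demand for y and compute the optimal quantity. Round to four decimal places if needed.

y* = 1.8

The MRS is 4·y/x. Set MRS = p_x/p_y.
Rearranging, p_y·y = (1/4)·p_x·x. Substituting into the budget gives p_x·x·(1 + (1/4)) = M.
Demand: x*(p_x,p_y,M) = 0.8·M/p_x and y* = 0.2·M/p_y.
At p_x=46.8, p_y=6, M=54: y* = 0.2·54/6 = 1.8.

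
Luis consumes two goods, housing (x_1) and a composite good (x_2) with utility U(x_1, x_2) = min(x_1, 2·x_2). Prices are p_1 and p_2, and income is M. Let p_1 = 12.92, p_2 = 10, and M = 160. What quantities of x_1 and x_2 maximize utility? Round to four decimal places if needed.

With perfect complements, no substitution: consume in ratio x_1:x_2 = 2:1.
Budget: p_1·x_1 + p_2·(1/2)·x_1 = M, so (2·p_1 + p_2)·x_1 = 2·M.
Demand: x_1*(p_1,p_2,M) = 2·M/(2·p_1 + p_2), x_2* = M/(2·p_1 + p_2).
Here 2·12.92 + 10 = 35.84, giving x_1* = 8.9286 and x_2* = 4.4643.

x_1* = 8.9286, x_2* = 4.4643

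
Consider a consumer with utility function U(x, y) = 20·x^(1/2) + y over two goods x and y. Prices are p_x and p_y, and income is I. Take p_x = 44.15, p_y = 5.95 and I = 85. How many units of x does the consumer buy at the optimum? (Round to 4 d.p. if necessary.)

x* = 1.8162

Utility is quasi-linear in y; the FOC for x is 10/√x = p_x/p_y.
Thus x* = (10·p_y/p_x)² — independent of I — with the rest of income spent on y.
Plugging in: x* = (10·5.95/44.15)² = 1.8162.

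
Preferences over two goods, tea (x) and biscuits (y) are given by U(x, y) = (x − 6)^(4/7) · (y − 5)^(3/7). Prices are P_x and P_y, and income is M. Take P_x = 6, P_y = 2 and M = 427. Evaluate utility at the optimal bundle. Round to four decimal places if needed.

V = 51.3654

This is Cobb-Douglas in (x−6, y−5): tangency gives 4/7·P_y·(y−5) = 3/7·P_x·(x−6).
Substituting into the budget: x* = 6 + 4/7·(M − 6·P_x − 5·P_y)/P_x, and y* = 5 + 3/7·(…)/P_y.
Discretionary income = 427 − 6·6 − 5·2 = 381; x* = 6 + 4/7·381/6 = 42.2857; y* = 5 + 3/7·381/2 = 86.6429.
Utility at the optimum: U(42.2857, 86.6429) = 51.3654.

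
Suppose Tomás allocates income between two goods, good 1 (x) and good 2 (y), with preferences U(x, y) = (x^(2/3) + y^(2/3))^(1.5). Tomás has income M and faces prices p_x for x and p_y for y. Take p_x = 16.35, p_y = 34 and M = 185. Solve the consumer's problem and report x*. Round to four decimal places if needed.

MRS = MU_x/MU_y = (y/x)^(1/3). Set equal to p_x/p_y.
Solve for the ratio: y/x = [p_x/p_y]^(3).
Substitute y = (y/x)·x into the budget: x* = M/(p_x + p_y·(y/x)).
Numerically y/x = 0.111203, so x* = 185/(16.35 + 34·0.111203) = 9.1899.

x* = 9.1899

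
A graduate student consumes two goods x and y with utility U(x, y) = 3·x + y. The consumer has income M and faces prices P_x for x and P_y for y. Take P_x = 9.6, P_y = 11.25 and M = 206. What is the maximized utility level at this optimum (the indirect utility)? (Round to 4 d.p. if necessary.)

V = 64.375

Perfect substitutes: compare marginal utility per dollar. 3/P_x vs 1/P_y → 0.3125 vs 0.0889.
x gives more utility per dollar, so spend all income on x: x* = M/P_x, y* = 0.
Numerically: x* = 21.4583, y* = 0.
Utility at the optimum: U(21.4583, 0) = 64.375.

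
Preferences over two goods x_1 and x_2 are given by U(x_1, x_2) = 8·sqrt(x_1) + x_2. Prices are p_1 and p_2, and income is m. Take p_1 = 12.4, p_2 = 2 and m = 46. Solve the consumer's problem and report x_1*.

x_1* = 0.4162

Plugging in: x_1* = (4·2/12.4)² = 0.4162.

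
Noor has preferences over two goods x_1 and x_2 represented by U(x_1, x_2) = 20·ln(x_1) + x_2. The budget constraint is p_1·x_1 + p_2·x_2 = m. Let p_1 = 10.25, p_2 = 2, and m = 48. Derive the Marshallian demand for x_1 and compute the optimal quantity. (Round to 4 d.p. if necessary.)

So x_1*(p_1,p_2) = 20·p_2/p_1, independent of income; and x_2* = (m − 20·p_2)/p_2.
At the given prices: x_1* = 20·2/10.25 = 3.9024.

x_1* = 3.9024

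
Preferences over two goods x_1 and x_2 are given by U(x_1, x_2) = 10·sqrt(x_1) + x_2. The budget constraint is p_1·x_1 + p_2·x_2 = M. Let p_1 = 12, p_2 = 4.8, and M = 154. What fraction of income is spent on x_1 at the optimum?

Plugging in: x_1* = (5·4.8/12)² = 4, x_2* = 22.0833.
Expenditure on x_1: 12·4 = 48; share = 0.3117.

share on x_1 = 0.3117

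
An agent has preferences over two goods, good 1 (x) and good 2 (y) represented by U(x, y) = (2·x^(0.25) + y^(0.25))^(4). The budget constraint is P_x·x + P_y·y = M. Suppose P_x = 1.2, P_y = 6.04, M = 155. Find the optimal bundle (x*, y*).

x* = 104.88, y* = 4.8252

With the ratio pinned down, the budget gives x* = M/(P_x + P_y·(y/x)) and y* = (y/x)·x*.
Numerically y/x = 0.046006, so x* = 155/(1.2 + 6.04·0.046006) = 104.88 and y* = 0.046006·104.88 = 4.8252.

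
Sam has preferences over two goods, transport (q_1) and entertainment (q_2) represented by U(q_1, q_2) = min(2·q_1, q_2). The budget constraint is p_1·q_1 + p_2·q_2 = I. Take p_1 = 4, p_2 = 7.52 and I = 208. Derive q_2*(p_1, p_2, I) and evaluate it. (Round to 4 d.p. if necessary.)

Demand: q_1*(p_1,p_2,I) = I/(p_1 + 2·p_2), q_2* = 2·I/(p_1 + 2·p_2).
Here 4 + 2·7.52 = 19.04, giving q_2* = 21.8487.

q_2* = 21.8487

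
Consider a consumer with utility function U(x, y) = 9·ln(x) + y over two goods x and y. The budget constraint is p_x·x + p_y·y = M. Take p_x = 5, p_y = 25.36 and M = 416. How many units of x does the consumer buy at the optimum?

At the given prices: x* = 9·25.36/5 = 45.648.

x* = 45.648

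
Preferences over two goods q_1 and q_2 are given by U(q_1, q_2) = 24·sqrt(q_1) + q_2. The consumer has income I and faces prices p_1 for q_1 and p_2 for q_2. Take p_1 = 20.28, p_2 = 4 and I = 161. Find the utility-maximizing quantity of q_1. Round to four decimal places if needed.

q_1* = 5.602

Plugging in: q_1* = (12·4/20.28)² = 5.602.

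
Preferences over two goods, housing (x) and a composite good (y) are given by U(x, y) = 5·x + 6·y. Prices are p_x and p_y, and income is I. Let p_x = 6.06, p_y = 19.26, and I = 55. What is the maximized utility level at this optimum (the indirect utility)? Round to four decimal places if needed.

x gives more utility per dollar, so spend all income on x: x* = I/p_x, y* = 0.
Numerically: x* = 9.0759, y* = 0.
Utility at the optimum: U(9.0759, 0) = 45.3795.

V = 45.3795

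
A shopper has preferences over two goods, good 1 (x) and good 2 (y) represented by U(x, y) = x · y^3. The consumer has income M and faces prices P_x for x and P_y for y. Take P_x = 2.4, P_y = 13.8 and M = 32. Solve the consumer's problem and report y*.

The MRS is (1/3)·y/x. Set MRS = P_x/P_y.
So P_y·y = 3·P_x·x; combined with the budget, a share 0.25 of income goes to x.
Demand: x*(P_x,P_y,M) = 0.25·M/P_x and y* = 0.75·M/P_y.
At P_x=2.4, P_y=13.8, M=32: y* = 0.75·32/13.8 = 1.7391.

y* = 1.7391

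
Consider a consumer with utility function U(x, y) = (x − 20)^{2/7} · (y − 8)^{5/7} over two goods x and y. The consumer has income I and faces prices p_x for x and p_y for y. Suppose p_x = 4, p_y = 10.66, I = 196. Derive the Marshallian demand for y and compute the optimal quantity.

MRS = (2/5)·(y−8)/(x−20). Tangency with p_x/p_y gives y−8 = (5/2)·(p_x/p_y)·(x−20).
After buying the subsistence bundle (20, 8), a share 2/7 of the remaining income goes to x: x* = 20 + 2/7·(I − 20p_x − 8p_y)/p_x.
Discretionary income = 196 − 20·4 − 8·10.66 = 30.72; y* = 8 + 5/7·30.72/10.66 = 10.0584.

y* = 10.0584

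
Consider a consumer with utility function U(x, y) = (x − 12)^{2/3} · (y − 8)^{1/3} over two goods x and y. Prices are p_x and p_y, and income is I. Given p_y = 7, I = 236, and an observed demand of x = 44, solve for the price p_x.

p_x = 3

MRS = 2·(y−8)/(x−12). Tangency with p_x/p_y gives y−8 = (1/2)·(p_x/p_y)·(x−12).
After buying the subsistence bundle (12, 8), a share 2/3 of the remaining income goes to x: x* = 12 + 2/3·(I − 12p_x − 8p_y)/p_x.
Set x* = 44 in the demand function and solve for p_x: p_x = 3.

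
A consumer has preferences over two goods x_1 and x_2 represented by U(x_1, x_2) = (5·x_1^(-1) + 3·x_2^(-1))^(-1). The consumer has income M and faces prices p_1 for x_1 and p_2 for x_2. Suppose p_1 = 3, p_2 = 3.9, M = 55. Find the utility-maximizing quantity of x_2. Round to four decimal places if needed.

x_2* = 6.6139

From the CES first-order condition, (5/3)·(x_2/x_1)^(2) = p_1/p_2.
Solve for the ratio: x_2/x_1 = [(3/5)·p_1/p_2]^(0.5).
With the ratio pinned down, the budget gives x_1* = M/(p_1 + p_2·(x_2/x_1)) and x_2* = (x_2/x_1)·x_1*.
Numerically x_2/x_1 = 0.679366, so x_1* = 55/(3 + 3.9·0.679366) = 9.7353 and x_2* = 0.679366·9.7353 = 6.6139.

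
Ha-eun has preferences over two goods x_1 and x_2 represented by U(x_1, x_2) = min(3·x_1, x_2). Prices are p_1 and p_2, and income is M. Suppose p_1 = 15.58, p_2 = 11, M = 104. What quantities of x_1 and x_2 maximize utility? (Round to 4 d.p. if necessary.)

x_1* = 2.1408, x_2* = 6.4224

With perfect complements, no substitution: consume in ratio x_1:x_2 = 1:3.
Budget: p_1·x_1 + p_2·3·x_1 = M, so (p_1 + 3·p_2)·x_1 = M.
Demand: x_1*(p_1,p_2,M) = M/(p_1 + 3·p_2), x_2* = 3·M/(p_1 + 3·p_2).
Here 15.58 + 3·11 = 48.58, giving x_1* = 2.1408 and x_2* = 6.4224.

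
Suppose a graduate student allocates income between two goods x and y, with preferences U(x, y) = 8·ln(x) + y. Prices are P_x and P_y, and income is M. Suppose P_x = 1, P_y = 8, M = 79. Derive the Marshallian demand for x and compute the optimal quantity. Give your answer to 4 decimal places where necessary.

Set MRS = P_x/P_y: (8/x)/1 = P_x/P_y.
So x*(P_x,P_y) = 8·P_y/P_x, independent of income; and y* = (M − 8·P_y)/P_y.
At the given prices: x* = 8·8/1 = 64.

x* = 64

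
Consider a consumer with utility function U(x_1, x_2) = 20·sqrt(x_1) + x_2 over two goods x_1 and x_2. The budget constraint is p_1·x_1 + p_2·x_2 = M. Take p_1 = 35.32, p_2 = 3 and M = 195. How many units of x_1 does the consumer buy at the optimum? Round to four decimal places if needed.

x_1* = 0.7214

Solve: √x_1 = 10·p_2/p_1, so x_1*(p_1,p_2) = (10·p_2/p_1)², and x_2* = (M − p_1·x_1*)/p_2.
Plugging in: x_1* = (10·3/35.32)² = 0.7214.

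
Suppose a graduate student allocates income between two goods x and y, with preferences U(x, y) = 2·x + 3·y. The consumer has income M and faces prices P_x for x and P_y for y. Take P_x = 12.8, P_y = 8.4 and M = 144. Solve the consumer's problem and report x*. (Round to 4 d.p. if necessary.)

x* = 0

Numerically: x* = 0, y* = 17.1429.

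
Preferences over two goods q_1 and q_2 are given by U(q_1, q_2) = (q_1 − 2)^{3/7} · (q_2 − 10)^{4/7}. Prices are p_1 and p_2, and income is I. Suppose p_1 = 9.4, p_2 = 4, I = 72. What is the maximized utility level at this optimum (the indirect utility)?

V = 1.1559

Let q_1' = q_1−2, q_2' = q_2−10. MRS = (3/4)·q_2'/q_1' = p_1/p_2.
After buying the subsistence bundle (2, 10), a share 3/7 of the remaining income goes to q_1: q_1* = 2 + 3/7·(I − 2p_1 − 10p_2)/p_1.
Discretionary income = 72 − 2·9.4 − 10·4 = 13.2; q_1* = 2 + 3/7·13.2/9.4 = 2.6018; q_2* = 10 + 4/7·13.2/4 = 11.8857.
Utility at the optimum: U(2.6018, 11.8857) = 1.1559.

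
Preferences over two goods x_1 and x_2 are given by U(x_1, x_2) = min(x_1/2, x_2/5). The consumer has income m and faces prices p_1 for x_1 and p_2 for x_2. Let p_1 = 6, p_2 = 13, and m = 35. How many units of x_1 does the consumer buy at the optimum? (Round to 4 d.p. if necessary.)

x_1* = 0.9091

Demand: x_1*(p_1,p_2,m) = 2·m/(2·p_1 + 5·p_2), x_2* = 5·m/(2·p_1 + 5·p_2).
Here 2·6 + 5·13 = 77, giving x_1* = 0.9091.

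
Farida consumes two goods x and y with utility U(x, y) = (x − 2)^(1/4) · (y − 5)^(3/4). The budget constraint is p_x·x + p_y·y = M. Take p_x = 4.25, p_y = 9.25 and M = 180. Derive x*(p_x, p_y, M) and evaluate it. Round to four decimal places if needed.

x* = 9.3676

MRS = (1/3)·(y−5)/(x−2). Tangency with p_x/p_y gives y−5 = 3·(p_x/p_y)·(x−2).
After buying the subsistence bundle (2, 5), a share 0.25 of the remaining income goes to x: x* = 2 + 0.25·(M − 2p_x − 5p_y)/p_x.
Discretionary income = 180 − 2·4.25 − 5·9.25 = 125.25; x* = 2 + 0.25·125.25/4.25 = 9.3676.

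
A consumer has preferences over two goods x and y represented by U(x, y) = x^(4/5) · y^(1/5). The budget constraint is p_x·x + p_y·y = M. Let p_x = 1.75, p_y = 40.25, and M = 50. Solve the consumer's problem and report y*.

y* = 0.2484

Demand: x*(p_x,p_y,M) = 0.8·M/p_x and y* = 0.2·M/p_y.
At p_x=1.75, p_y=40.25, M=50: y* = 0.2·50/40.25 = 0.2484.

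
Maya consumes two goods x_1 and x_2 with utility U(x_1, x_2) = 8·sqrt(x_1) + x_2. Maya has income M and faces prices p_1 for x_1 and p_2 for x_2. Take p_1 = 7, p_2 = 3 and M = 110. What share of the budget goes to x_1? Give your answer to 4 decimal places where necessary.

Utility is quasi-linear in x_2; the FOC for x_1 is 4/√x_1 = p_1/p_2.
Solve: √x_1 = 4·p_2/p_1, so x_1*(p_1,p_2) = (4·p_2/p_1)², and x_2* = (M − p_1·x_1*)/p_2.
Plugging in: x_1* = (4·3/7)² = 2.9388, x_2* = 29.8095.
Expenditure on x_1: 7·2.9388 = 20.5714; share = 0.187.

share on x_1 = 0.187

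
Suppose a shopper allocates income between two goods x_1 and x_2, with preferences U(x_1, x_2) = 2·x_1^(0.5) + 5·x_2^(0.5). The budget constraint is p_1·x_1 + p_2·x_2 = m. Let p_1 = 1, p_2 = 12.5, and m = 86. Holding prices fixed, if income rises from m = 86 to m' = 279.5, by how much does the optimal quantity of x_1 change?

MU_x_1 ∝ 2·x_1^(-0.5), MU_x_2 ∝ 5·x_2^(-0.5), so MRS = (2/5)·(x_2/x_1)^(0.5) = p_1/p_2.
Solve for the ratio: x_2/x_1 = [(5/2)·p_1/p_2]^(2).
Substitute x_2 = (x_2/x_1)·x_1 into the budget: x_1* = m/(p_1 + p_2·(x_2/x_1)).
Numerically x_2/x_1 = 0.04, so x_1* = 86/(1 + 12.5·0.04) = 57.3333.
At m' = 279.5: x_1* = 186.3333. Change: 186.3333 − 57.3333 = 129.

Δx_1* = 129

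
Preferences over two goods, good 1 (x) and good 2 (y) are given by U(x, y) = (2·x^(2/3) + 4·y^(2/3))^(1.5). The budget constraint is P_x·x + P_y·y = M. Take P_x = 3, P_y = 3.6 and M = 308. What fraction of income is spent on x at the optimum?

share on x = 0.1525

MRS = MU_x/MU_y = (1/2)·(y/x)^(1/3). Set equal to P_x/P_y.
Solve for the ratio: y/x = [2·P_x/P_y]^(3).
Substitute y = (y/x)·x into the budget: x* = M/(P_x + P_y·(y/x)).
Numerically y/x = 4.62963, so x* = 308/(3 + 3.6·4.62963) = 15.661 and y* = 4.62963·15.661 = 72.5047.
Expenditure on x: 3·15.661 = 46.9831; share = 0.1525.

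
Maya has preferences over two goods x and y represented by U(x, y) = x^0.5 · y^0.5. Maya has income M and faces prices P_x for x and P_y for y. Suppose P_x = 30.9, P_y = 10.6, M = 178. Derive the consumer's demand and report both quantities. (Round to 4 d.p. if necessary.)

x* = 2.8803, y* = 8.3962

The MRS is y/x. Set MRS = P_x/P_y.
So 0.5·P_y·y = 0.5·P_x·x; combined with the budget, a share 0.5 of income goes to x.
Demand: x*(P_x,P_y,M) = 0.5·M/P_x and y* = 0.5·M/P_y.
At P_x=30.9, P_y=10.6, M=178: x* = 0.5·178/30.9 = 2.8803, y* = 8.3962.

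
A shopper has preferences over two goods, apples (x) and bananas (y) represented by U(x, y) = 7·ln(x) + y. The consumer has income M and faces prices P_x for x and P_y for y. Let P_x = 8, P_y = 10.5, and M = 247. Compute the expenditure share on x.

Set MRS = P_x/P_y: (7/x)/1 = P_x/P_y.
So x*(P_x,P_y) = 7·P_y/P_x, independent of income; and y* = (M − 7·P_y)/P_y.
At the given prices: x* = 7·10.5/8 = 9.1875, and y* = 16.5238.
Expenditure on x: 8·9.1875 = 73.5; share = 0.2976.

share on x = 0.2976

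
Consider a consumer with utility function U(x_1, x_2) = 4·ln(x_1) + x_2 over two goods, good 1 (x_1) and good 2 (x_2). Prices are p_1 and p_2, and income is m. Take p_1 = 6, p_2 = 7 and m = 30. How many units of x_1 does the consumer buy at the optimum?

x_1* = 4.6667

MU_x_1 = 4/x_1, MU_x_2 = 1. Tangency: 4/x_1 = p_1/p_2.
So x_1*(p_1,p_2) = 4·p_2/p_1, independent of income; and x_2* = (m − 4·p_2)/p_2.
At the given prices: x_1* = 4·7/6 = 4.6667.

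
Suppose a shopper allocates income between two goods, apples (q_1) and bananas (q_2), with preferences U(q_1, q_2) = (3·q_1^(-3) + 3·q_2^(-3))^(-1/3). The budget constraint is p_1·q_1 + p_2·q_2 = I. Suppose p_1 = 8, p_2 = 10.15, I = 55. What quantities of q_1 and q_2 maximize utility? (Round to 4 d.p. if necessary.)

With the ratio pinned down, the budget gives q_1* = I/(p_1 + p_2·(q_2/q_1)) and q_2* = (q_2/q_1)·q_1*.
Numerically q_2/q_1 = 0.942228, so q_1* = 55/(8 + 10.15·0.942228) = 3.1315 and q_2* = 0.942228·3.1315 = 2.9506.

q_1* = 3.1315, q_2* = 2.9506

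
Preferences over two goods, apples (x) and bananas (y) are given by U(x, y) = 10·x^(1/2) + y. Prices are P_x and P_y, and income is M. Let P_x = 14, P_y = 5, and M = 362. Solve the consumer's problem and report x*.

Utility is quasi-linear in y; the FOC for x is 5/√x = P_x/P_y.
Solve: √x = 5·P_y/P_x, so x*(P_x,P_y) = (5·P_y/P_x)², and y* = (M − P_x·x*)/P_y.
Plugging in: x* = (5·5/14)² = 3.1888.

x* = 3.1888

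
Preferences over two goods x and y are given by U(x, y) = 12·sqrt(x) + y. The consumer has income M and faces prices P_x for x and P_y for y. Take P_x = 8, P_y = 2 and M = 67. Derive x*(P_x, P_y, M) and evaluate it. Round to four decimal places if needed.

x* = 2.25

MU_x = 6/√x, MU_y = 1. Tangency: 6/√x = P_x/P_y.
Solve: √x = 6·P_y/P_x, so x*(P_x,P_y) = (6·P_y/P_x)², and y* = (M − P_x·x*)/P_y.
Plugging in: x* = (6·2/8)² = 2.25.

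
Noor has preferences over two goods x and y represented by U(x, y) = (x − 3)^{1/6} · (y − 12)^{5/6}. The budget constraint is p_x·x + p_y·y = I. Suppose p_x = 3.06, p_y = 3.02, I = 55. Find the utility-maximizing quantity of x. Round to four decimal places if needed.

x* = 3.5218

Let x' = x−3, y' = y−12. MRS = (1/5)·y'/x' = p_x/p_y.
After buying the subsistence bundle (3, 12), a share 1/6 of the remaining income goes to x: x* = 3 + 1/6·(I − 3p_x − 12p_y)/p_x.
Discretionary income = 55 − 3·3.06 − 12·3.02 = 9.58; x* = 3 + 1/6·9.58/3.06 = 3.5218.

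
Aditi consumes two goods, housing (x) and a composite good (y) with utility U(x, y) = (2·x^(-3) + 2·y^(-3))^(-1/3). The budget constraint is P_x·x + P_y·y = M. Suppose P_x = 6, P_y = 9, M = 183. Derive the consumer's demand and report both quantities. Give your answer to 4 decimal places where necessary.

x* = 12.949, y* = 11.7007

MRS = MU_x/MU_y = (y/x)^(4). Set equal to P_x/P_y.
Solve for the ratio: y/x = [P_x/P_y]^(0.25).
With the ratio pinned down, the budget gives x* = M/(P_x + P_y·(y/x)) and y* = (y/x)·x*.
Numerically y/x = 0.903602, so x* = 183/(6 + 9·0.903602) = 12.949 and y* = 0.903602·12.949 = 11.7007.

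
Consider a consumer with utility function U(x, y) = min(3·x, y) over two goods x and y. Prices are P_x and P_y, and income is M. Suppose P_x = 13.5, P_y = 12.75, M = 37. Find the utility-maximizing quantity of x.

Leontief preferences: the optimum is at the kink where x/1 = y/3, i.e. y = 3·x.
Budget: P_x·x + P_y·3·x = M, so (P_x + 3·P_y)·x = M.
Demand: x*(P_x,P_y,M) = M/(P_x + 3·P_y), y* = 3·M/(P_x + 3·P_y).
Here 13.5 + 3·12.75 = 51.75, giving x* = 0.715.

x* = 0.715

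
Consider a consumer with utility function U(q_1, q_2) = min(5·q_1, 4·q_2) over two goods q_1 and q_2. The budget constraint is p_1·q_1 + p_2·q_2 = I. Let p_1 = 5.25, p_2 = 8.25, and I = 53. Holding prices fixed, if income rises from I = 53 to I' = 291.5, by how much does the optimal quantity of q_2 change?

Δq_2* = 19.1566

Demand: q_1*(p_1,p_2,I) = 4·I/(4·p_1 + 5·p_2), q_2* = 5·I/(4·p_1 + 5·p_2).
Here 4·5.25 + 5·8.25 = 62.25, giving q_2* = 4.257.
At I' = 291.5: q_2* = 23.4137. Change: 23.4137 − 4.257 = 19.1566.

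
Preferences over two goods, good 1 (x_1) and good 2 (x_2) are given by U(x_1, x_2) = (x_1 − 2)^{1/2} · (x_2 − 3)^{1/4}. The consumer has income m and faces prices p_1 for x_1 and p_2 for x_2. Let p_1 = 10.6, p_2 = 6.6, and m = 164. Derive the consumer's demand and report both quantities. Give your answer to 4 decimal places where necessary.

x_1* = 9.7358, x_2* = 9.2121

MRS = 2·(x_2−3)/(x_1−2). Tangency with p_1/p_2 gives x_2−3 = (1/2)·(p_1/p_2)·(x_1−2).
After buying the subsistence bundle (2, 3), a share 2/3 of the remaining income goes to x_1: x_1* = 2 + 2/3·(m − 2p_1 − 3p_2)/p_1.
Discretionary income = 164 − 2·10.6 − 3·6.6 = 123; x_1* = 2 + 2/3·123/10.6 = 9.7358; x_2* = 3 + 1/3·123/6.6 = 9.2121.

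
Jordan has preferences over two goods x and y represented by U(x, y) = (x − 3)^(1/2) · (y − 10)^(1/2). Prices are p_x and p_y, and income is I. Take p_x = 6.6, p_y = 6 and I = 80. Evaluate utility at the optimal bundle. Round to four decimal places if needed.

This is Cobb-Douglas in (x−3, y−10): tangency gives 0.5·p_y·(y−10) = 0.5·p_x·(x−3).
After buying the subsistence bundle (3, 10), a share 0.5 of the remaining income goes to x: x* = 3 + 0.5·(I − 3p_x − 10p_y)/p_x.
Discretionary income = 80 − 3·6.6 − 10·6 = 0.2; x* = 3 + 0.5·0.2/6.6 = 3.0152; y* = 10 + 0.5·0.2/6 = 10.0167.
Utility at the optimum: U(3.0152, 10.0167) = 0.0159.

V = 0.0159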